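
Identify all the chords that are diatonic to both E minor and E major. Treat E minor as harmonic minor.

B, D#dim

Triads in E minor (harmonic minor): E minor (i), F# diminished (ii°), G augmented (III+), A minor (iv), B major (V), C major (VI), D# diminished (vii°).
Triads in E major: E major (I), F# minor (ii), G# minor (iii), A major (IV), B major (V), C# minor (vi), D# diminished (vii°).
Shared triads with their functions: B major (V in E minor, V in E major); D# diminished (vii° in E minor, vii° in E major).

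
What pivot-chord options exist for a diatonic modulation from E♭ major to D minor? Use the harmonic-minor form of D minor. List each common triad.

Gm, B♭

Triads in E♭ major: E♭ major (I), F minor (ii), G minor (iii), A♭ major (IV), B♭ major (V), C minor (vi), D diminished (vii°).
Triads in D minor (harmonic minor): D minor (i), E diminished (ii°), F augmented (III+), G minor (iv), A major (V), B♭ major (VI), C♯ diminished (vii°).
Shared triads with their functions: G minor (iii in E♭ major, iv in D minor); B♭ major (V in E♭ major, VI in D minor).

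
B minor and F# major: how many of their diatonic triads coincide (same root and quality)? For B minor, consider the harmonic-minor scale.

Diatonic triads of B minor (harmonic minor): Bm (i), C#dim (ii°), Daug (III+), Em (iv), F# (V), G (VI), A#dim (vii°).
Diatonic triads of F# major: F# (I), G#m (ii), A#m (iii), B (IV), C# (V), D#m (vi), E#dim (vii°).
Matching root and quality in both lists: F#.
That gives 1 common triad.

1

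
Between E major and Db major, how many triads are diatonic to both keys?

Diatonic triads of E major: E (I), F#m (ii), G#m (iii), A (IV), B (V), C#m (vi), D#dim (vii°).
Diatonic triads of Db major: Db (I), Ebm (ii), Fm (iii), Gb (IV), Ab (V), Bbm (vi), Cdim (vii°).
No triad has the same root and quality in both keys.

0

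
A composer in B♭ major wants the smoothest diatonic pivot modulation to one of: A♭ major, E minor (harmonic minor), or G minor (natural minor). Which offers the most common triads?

G minor

Triads of B♭ major: B♭ (I), Cm (ii), Dm (iii), E♭ (IV), F (V), Gm (vi), Adim (vii°).
A♭ major shares 2: Cm, E♭.
E minor (harmonic minor) shares 0: none.
G minor (natural minor) shares 7: B♭, Cm, Dm, E♭, F, Gm, Adim.
The most common triads (7) are shared with G minor.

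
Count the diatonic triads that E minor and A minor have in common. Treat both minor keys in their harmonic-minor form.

Diatonic triads of E minor (harmonic minor): E minor (i), F# diminished (ii°), G augmented (III+), A minor (iv), B major (V), C major (VI), D# diminished (vii°).
Diatonic triads of A minor (harmonic minor): A minor (i), B diminished (ii°), C augmented (III+), D minor (iv), E major (V), F major (VI), G# diminished (vii°).
Matching root and quality in both lists: A minor.
That gives 1 common triad.

1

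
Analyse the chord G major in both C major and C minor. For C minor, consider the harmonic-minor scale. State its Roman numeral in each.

The scale of C major is C D E F G A B; G is degree 5, and the triad built there (G-B-D) is major, so it is V.
The scale of C minor (harmonic minor) is C D Eb F G Ab B; G is degree 5, and the triad built there (G-B-D) is major, so it is V.

V in C major; V in C minor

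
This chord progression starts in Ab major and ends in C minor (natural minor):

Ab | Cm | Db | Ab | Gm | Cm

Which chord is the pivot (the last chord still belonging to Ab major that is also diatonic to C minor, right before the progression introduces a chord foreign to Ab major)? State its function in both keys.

Ab — I in Ab major, VI in C minor

Chords diatonic to Ab major: Ab, Bbm, Cm, Db, Eb, Fm, Gdim.
Reading the progression, the first chord not in that set is Gm, so the modulation leaves Ab major there.
The chord immediately before Gm is Ab, which is diatonic to both keys: I in Ab major and VI in C minor.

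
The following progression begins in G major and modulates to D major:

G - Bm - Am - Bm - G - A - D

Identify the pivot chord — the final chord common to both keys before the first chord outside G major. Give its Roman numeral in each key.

G — I in G major, IV in D major

Chords diatonic to G major: G, Am, Bm, C, D, Em, F#dim.
Reading the progression, the first chord not in that set is A, so the modulation leaves G major there.
The chord immediately before A is G, which is diatonic to both keys: I in G major and IV in D major.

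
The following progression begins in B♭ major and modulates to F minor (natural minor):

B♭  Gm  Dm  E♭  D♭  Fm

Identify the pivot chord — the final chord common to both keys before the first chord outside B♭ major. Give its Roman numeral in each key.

Chords diatonic to B♭ major: B♭, Cm, Dm, E♭, F, Gm, Adim.
Reading the progression, the first chord not in that set is D♭, so the modulation leaves B♭ major there.
The chord immediately before D♭ is E♭, which is diatonic to both keys: IV in B♭ major and VII in F minor.

E♭ — IV in B♭ major, VII in F minor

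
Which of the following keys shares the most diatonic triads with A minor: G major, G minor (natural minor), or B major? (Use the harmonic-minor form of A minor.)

Triads of A minor (harmonic minor): A minor (i), B diminished (ii°), C augmented (III+), D minor (iv), E major (V), F major (VI), G# diminished (vii°).
G major shares 1: Am.
G minor (natural minor) shares 2: Dm, F.
B major shares 1: E.
The most common triads (2) are shared with G minor.

G minor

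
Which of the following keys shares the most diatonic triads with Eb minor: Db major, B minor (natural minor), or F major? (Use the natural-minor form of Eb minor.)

Triads of Eb minor (natural minor): Eb minor (i), F diminished (ii°), Gb major (III), Ab minor (iv), Bb minor (v), Cb major (VI), Db major (VII).
Db major shares 4: Ebm, Gb, Bbm, Db.
B minor (natural minor) shares 0: none.
F major shares 0: none.
The most common triads (4) are shared with Db major.

Db major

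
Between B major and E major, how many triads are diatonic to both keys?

Diatonic triads of B major: B major (I), C♯ minor (ii), D♯ minor (iii), E major (IV), F♯ major (V), G♯ minor (vi), A♯ diminished (vii°).
Diatonic triads of E major: E major (I), F♯ minor (ii), G♯ minor (iii), A major (IV), B major (V), C♯ minor (vi), D♯ diminished (vii°).
Matching root and quality in both lists: B major, C♯ minor, E major, G♯ minor.
That gives 4 common triads.

4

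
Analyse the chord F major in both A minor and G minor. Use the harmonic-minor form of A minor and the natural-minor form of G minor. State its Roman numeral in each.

VI in A minor; VII in G minor

The scale of A minor (harmonic minor) is A B C D E F G#; F is degree 6, and the triad built there (F-A-C) is major, so it is VI.
The scale of G minor (natural minor) is G A Bb C D Eb F; F is degree 7, and the triad built there (F-A-C) is major, so it is VII.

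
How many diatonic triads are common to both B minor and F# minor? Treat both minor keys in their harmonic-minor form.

Diatonic triads of B minor (harmonic minor): Bm (i), C#dim (ii°), Daug (III+), Em (iv), F# (V), G (VI), A#dim (vii°).
Diatonic triads of F# minor (harmonic minor): F#m (i), G#dim (ii°), Aaug (III+), Bm (iv), C# (V), D (VI), E#dim (vii°).
Matching root and quality in both lists: Bm.
That gives 1 common triad.

1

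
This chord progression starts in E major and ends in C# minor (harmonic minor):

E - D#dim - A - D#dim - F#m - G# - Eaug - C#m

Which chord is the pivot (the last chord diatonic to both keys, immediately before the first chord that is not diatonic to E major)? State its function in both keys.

Chords diatonic to E major: E, F#m, G#m, A, B, C#m, D#dim.
Reading the progression, the first chord not in that set is G#, so the modulation leaves E major there.
The chord immediately before G# is F#m, which is diatonic to both keys: ii in E major and iv in C# minor.

F#m — ii in E major, iv in C# minor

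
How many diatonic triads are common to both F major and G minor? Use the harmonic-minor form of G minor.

1

Diatonic triads of F major: F major (I), G minor (ii), A minor (iii), Bb major (IV), C major (V), D minor (vi), E diminished (vii°).
Diatonic triads of G minor (harmonic minor): G minor (i), A diminished (ii°), Bb augmented (III+), C minor (iv), D major (V), Eb major (VI), F# diminished (vii°).
Matching root and quality in both lists: G minor.
That gives 1 common triad.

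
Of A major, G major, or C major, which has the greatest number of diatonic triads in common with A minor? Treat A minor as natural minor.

Triads of A minor (natural minor): A minor (i), B diminished (ii°), C major (III), D minor (iv), E minor (v), F major (VI), G major (VII).
A major shares 0: none.
G major shares 4: Am, C, Em, G.
C major shares 7: Am, Bdim, C, Dm, Em, F, G.
The most common triads (7) are shared with C major.

C major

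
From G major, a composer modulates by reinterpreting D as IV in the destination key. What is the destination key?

The numeral IV denotes a major triad on scale degree 4. With D on degree 4, the tonic of the new key is A.
Degree 4 carries a major triad in major keys, so the destination is A major.
Check: the diatonic triads of A major are A (I), Bm (ii), C#m (iii), D (IV), E (V), F#m (vi), G#dim (vii°) — D is indeed IV.

A major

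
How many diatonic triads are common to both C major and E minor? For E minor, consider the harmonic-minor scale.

Diatonic triads of C major: C (I), Dm (ii), Em (iii), F (IV), G (V), Am (vi), Bdim (vii°).
Diatonic triads of E minor (harmonic minor): Em (i), F♯dim (ii°), Gaug (III+), Am (iv), B (V), C (VI), D♯dim (vii°).
Matching root and quality in both lists: C, Em, Am.
That gives 3 common triads.

3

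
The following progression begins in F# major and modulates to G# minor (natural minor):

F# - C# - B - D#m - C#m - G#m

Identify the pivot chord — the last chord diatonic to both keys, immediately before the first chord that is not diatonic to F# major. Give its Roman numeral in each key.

D#m — vi in F# major, v in G# minor

Chords diatonic to F# major: F#, G#m, A#m, B, C#, D#m, E#dim.
Reading the progression, the first chord not in that set is C#m, so the modulation leaves F# major there.
The chord immediately before C#m is D#m, which is diatonic to both keys: vi in F# major and v in G# minor.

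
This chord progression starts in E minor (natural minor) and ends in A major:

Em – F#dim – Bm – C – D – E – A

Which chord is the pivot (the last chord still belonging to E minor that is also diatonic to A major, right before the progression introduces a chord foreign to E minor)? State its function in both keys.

D — VII in E minor, IV in A major

Chords diatonic to E minor: Em, F#dim, G, Am, Bm, C, D.
Reading the progression, the first chord not in that set is E, so the modulation leaves E minor there.
The chord immediately before E is D, which is diatonic to both keys: VII in E minor and IV in A major.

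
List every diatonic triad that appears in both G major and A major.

Triads in G major: G (I), Am (ii), Bm (iii), C (IV), D (V), Em (vi), F#dim (vii°).
Triads in A major: A (I), Bm (ii), C#m (iii), D (IV), E (V), F#m (vi), G#dim (vii°).
Shared triads with their functions: Bm (iii in G major, ii in A major); D (V in G major, IV in A major).

Bm, D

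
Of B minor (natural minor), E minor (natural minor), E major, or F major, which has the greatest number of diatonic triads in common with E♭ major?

F major

Triads of E♭ major: E♭ major (I), F minor (ii), G minor (iii), A♭ major (IV), B♭ major (V), C minor (vi), D diminished (vii°).
B minor (natural minor) shares 0: none.
E minor (natural minor) shares 0: none.
E major shares 0: none.
F major shares 2: Gm, B♭.
The most common triads (2) are shared with F major.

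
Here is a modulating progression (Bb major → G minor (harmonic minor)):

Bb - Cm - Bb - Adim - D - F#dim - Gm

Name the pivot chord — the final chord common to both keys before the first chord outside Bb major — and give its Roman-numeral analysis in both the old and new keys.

Chords diatonic to Bb major: Bb, Cm, Dm, Eb, F, Gm, Adim.
Reading the progression, the first chord not in that set is D, so the modulation leaves Bb major there.
The chord immediately before D is Adim, which is diatonic to both keys: vii° in Bb major and ii° in G minor.

Adim — vii° in Bb major, ii° in G minor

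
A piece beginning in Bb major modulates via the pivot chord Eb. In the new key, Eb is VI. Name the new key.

G minor

The numeral VI denotes a major triad on scale degree 6. With Eb on degree 6, the tonic of the new key is G.
Degree 6 carries a major triad in minor keys, so the destination is G minor.
Check: the diatonic triads of G minor (natural minor) are Gm (i), Adim (ii°), Bb (III), Cm (iv), Dm (v), Eb (VI), F (VII) — Eb is indeed VI.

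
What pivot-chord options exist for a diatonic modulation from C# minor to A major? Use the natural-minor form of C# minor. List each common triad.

C#m, E, F#m, A

Triads in C# minor (natural minor): C#m (i), D#dim (ii°), E (III), F#m (iv), G#m (v), A (VI), B (VII).
Triads in A major: A (I), Bm (ii), C#m (iii), D (IV), E (V), F#m (vi), G#dim (vii°).
Shared triads with their functions: C#m (i in C# minor, iii in A major); E (III in C# minor, V in A major); F#m (iv in C# minor, vi in A major); A (VI in C# minor, I in A major).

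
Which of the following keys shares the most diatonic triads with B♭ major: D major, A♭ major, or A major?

Triads of B♭ major: B♭ major (I), C minor (ii), D minor (iii), E♭ major (IV), F major (V), G minor (vi), A diminished (vii°).
D major shares 0: none.
A♭ major shares 2: Cm, E♭.
A major shares 0: none.
The most common triads (2) are shared with A♭ major.

A♭ major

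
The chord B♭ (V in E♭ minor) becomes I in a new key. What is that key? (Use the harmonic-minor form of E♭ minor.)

The numeral I denotes a major triad on scale degree 1. With B♭ on degree 1, the tonic of the new key is B♭.
Degree 1 carries a major triad in major keys, so the destination is B♭ major.
Check: the diatonic triads of B♭ major are B♭ (I), Cm (ii), Dm (iii), E♭ (IV), F (V), Gm (vi), Adim (vii°) — B♭ is indeed I.

B♭ major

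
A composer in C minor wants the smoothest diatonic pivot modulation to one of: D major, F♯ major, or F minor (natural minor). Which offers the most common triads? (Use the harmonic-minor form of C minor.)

Triads of C minor (harmonic minor): C minor (i), D diminished (ii°), E♭ augmented (III+), F minor (iv), G major (V), A♭ major (VI), B diminished (vii°).
D major shares 1: G.
F♯ major shares 0: none.
F minor (natural minor) shares 3: Cm, Fm, A♭.
The most common triads (3) are shared with F minor.

F minor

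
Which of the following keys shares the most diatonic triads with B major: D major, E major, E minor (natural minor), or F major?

E major

Triads of B major: B major (I), C# minor (ii), D# minor (iii), E major (IV), F# major (V), G# minor (vi), A# diminished (vii°).
D major shares 0: none.
E major shares 4: B, C#m, E, G#m.
E minor (natural minor) shares 0: none.
F major shares 0: none.
The most common triads (4) are shared with E major.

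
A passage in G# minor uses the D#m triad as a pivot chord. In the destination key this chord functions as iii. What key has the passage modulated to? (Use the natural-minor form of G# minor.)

The numeral iii denotes a minor triad on scale degree 3. With D# on degree 3, the tonic of the new key is B.
Degree 3 carries a minor triad in major keys, so the destination is B major.
Check: the diatonic triads of B major are B (I), C#m (ii), D#m (iii), E (IV), F# (V), G#m (vi), A#dim (vii°) — D#m is indeed iii.

B major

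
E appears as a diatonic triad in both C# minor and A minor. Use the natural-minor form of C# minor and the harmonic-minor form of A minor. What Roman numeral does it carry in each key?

The scale of C# minor (natural minor) is C# D# E F# G# A B; E is degree 3, and the triad built there (E-G#-B) is major, so it is III.
The scale of A minor (harmonic minor) is A B C D E F G#; E is degree 5, and the triad built there (E-G#-B) is major, so it is V.

III in C# minor; V in A minor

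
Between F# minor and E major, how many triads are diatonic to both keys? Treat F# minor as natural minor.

4

Diatonic triads of F# minor (natural minor): F#m (i), G#dim (ii°), A (III), Bm (iv), C#m (v), D (VI), E (VII).
Diatonic triads of E major: E (I), F#m (ii), G#m (iii), A (IV), B (V), C#m (vi), D#dim (vii°).
Matching root and quality in both lists: F#m, A, C#m, E.
That gives 4 common triads.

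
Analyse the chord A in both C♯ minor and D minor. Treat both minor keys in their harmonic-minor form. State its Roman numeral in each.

VI in C♯ minor; V in D minor

The scale of C♯ minor (harmonic minor) is C♯ D♯ E F♯ G♯ A B♯; A is degree 6, and the triad built there (A-C♯-E) is major, so it is VI.
The scale of D minor (harmonic minor) is D E F G A B♭ C♯; A is degree 5, and the triad built there (A-C♯-E) is major, so it is V.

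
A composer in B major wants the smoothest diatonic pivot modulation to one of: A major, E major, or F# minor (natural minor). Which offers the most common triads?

Triads of B major: B major (I), C# minor (ii), D# minor (iii), E major (IV), F# major (V), G# minor (vi), A# diminished (vii°).
A major shares 2: C#m, E.
E major shares 4: B, C#m, E, G#m.
F# minor (natural minor) shares 2: C#m, E.
The most common triads (4) are shared with E major.

E major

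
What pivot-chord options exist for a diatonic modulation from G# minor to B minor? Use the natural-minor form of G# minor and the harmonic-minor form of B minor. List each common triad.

Triads in G# minor (natural minor): G#m (i), A#dim (ii°), B (III), C#m (iv), D#m (v), E (VI), F# (VII).
Triads in B minor (harmonic minor): Bm (i), C#dim (ii°), Daug (III+), Em (iv), F# (V), G (VI), A#dim (vii°).
Shared triads with their functions: A#dim (ii° in G# minor, vii° in B minor); F# (VII in G# minor, V in B minor).

A#dim, F#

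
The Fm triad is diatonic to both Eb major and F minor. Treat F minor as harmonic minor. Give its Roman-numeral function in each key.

The scale of Eb major is Eb F G Ab Bb C D; F is degree 2, and the triad built there (F-Ab-C) is minor, so it is ii.
The scale of F minor (harmonic minor) is F G Ab Bb C Db E; F is degree 1, and the triad built there (F-Ab-C) is minor, so it is i.

ii in Eb major; i in F minor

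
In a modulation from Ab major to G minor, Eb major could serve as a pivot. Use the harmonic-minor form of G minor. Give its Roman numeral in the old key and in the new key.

The scale of Ab major is Ab Bb C Db Eb F G; Eb is degree 5, and the triad built there (Eb-G-Bb) is major, so it is V.
The scale of G minor (harmonic minor) is G A Bb C D Eb F#; Eb is degree 6, and the triad built there (Eb-G-Bb) is major, so it is VI.

V in Ab major; VI in G minor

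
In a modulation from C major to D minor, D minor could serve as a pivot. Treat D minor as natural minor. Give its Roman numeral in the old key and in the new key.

The scale of C major is C D E F G A B; D is degree 2, and the triad built there (D-F-A) is minor, so it is ii.
The scale of D minor (natural minor) is D E F G A Bb C; D is degree 1, and the triad built there (D-F-A) is minor, so it is i.

ii in C major; i in D minor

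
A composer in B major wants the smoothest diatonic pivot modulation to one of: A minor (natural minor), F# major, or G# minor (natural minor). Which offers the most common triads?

G# minor

Triads of B major: B (I), C#m (ii), D#m (iii), E (IV), F# (V), G#m (vi), A#dim (vii°).
A minor (natural minor) shares 0: none.
F# major shares 4: B, D#m, F#, G#m.
G# minor (natural minor) shares 7: B, C#m, D#m, E, F#, G#m, A#dim.
The most common triads (7) are shared with G# minor.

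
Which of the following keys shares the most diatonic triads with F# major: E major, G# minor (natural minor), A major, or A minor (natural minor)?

G# minor

Triads of F# major: F# major (I), G# minor (ii), A# minor (iii), B major (IV), C# major (V), D# minor (vi), E# diminished (vii°).
E major shares 2: G#m, B.
G# minor (natural minor) shares 4: F#, G#m, B, D#m.
A major shares 0: none.
A minor (natural minor) shares 0: none.
The most common triads (4) are shared with G# minor.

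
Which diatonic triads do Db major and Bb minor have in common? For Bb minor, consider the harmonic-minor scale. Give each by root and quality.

Triads in Db major: Db (I), Ebm (ii), Fm (iii), Gb (IV), Ab (V), Bbm (vi), Cdim (vii°).
Triads in Bb minor (harmonic minor): Bbm (i), Cdim (ii°), Dbaug (III+), Ebm (iv), F (V), Gb (VI), Adim (vii°).
Shared triads with their functions: Ebm (ii in Db major, iv in Bb minor); Gb (IV in Db major, VI in Bb minor); Bbm (vi in Db major, i in Bb minor); Cdim (vii° in Db major, ii° in Bb minor).

Ebm, Gb, Bbm, Cdim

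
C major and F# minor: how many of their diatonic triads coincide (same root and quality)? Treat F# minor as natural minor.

0

Diatonic triads of C major: C (I), Dm (ii), Em (iii), F (IV), G (V), Am (vi), Bdim (vii°).
Diatonic triads of F# minor (natural minor): F#m (i), G#dim (ii°), A (III), Bm (iv), C#m (v), D (VI), E (VII).
No triad has the same root and quality in both keys.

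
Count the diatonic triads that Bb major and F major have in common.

Diatonic triads of Bb major: Bb major (I), C minor (ii), D minor (iii), Eb major (IV), F major (V), G minor (vi), A diminished (vii°).
Diatonic triads of F major: F major (I), G minor (ii), A minor (iii), Bb major (IV), C major (V), D minor (vi), E diminished (vii°).
Matching root and quality in both lists: Bb major, D minor, F major, G minor.
That gives 4 common triads.

4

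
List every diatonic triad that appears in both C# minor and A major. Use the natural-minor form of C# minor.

Triads in C# minor (natural minor): C# minor (i), D# diminished (ii°), E major (III), F# minor (iv), G# minor (v), A major (VI), B major (VII).
Triads in A major: A major (I), B minor (ii), C# minor (iii), D major (IV), E major (V), F# minor (vi), G# diminished (vii°).
Shared triads with their functions: C# minor (i in C# minor, iii in A major); E major (III in C# minor, V in A major); F# minor (iv in C# minor, vi in A major); A major (VI in C# minor, I in A major).

C#m, E, F#m, A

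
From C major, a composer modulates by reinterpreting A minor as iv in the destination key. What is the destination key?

E minor

The numeral iv denotes a minor triad on scale degree 4. With A on degree 4, the tonic of the new key is E.
Degree 4 carries a minor triad in minor keys, so the destination is E minor.
Check: the diatonic triads of E minor (natural minor) are Em (i), F#dim (ii°), G (III), Am (iv), Bm (v), C (VI), D (VII) — A minor is indeed iv.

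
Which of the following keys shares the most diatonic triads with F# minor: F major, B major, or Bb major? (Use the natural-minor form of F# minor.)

Triads of F# minor (natural minor): F#m (i), G#dim (ii°), A (III), Bm (iv), C#m (v), D (VI), E (VII).
F major shares 0: none.
B major shares 2: C#m, E.
Bb major shares 0: none.
The most common triads (2) are shared with B major.

B major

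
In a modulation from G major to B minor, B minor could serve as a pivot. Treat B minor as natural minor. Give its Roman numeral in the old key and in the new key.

iii in G major; i in B minor

The scale of G major is G A B C D E F#; B is degree 3, and the triad built there (B-D-F#) is minor, so it is iii.
The scale of B minor (natural minor) is B C# D E F# G A; B is degree 1, and the triad built there (B-D-F#) is minor, so it is i.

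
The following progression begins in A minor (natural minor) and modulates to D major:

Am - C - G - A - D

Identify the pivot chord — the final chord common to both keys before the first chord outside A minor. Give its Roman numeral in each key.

Chords diatonic to A minor: Am, Bdim, C, Dm, Em, F, G.
Reading the progression, the first chord not in that set is A, so the modulation leaves A minor there.
The chord immediately before A is G, which is diatonic to both keys: VII in A minor and IV in D major.

G — VII in A minor, IV in D major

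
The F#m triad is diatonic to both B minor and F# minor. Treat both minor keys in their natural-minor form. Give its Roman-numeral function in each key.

The scale of B minor (natural minor) is B C# D E F# G A; F# is degree 5, and the triad built there (F#-A-C#) is minor, so it is v.
The scale of F# minor (natural minor) is F# G# A B C# D E; F# is degree 1, and the triad built there (F#-A-C#) is minor, so it is i.

v in B minor; i in F# minor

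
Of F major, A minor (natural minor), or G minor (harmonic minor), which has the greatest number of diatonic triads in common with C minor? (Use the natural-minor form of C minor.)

Triads of C minor (natural minor): C minor (i), D diminished (ii°), Eb major (III), F minor (iv), G minor (v), Ab major (VI), Bb major (VII).
F major shares 2: Gm, Bb.
A minor (natural minor) shares 0: none.
G minor (harmonic minor) shares 3: Cm, Eb, Gm.
The most common triads (3) are shared with G minor.

G minor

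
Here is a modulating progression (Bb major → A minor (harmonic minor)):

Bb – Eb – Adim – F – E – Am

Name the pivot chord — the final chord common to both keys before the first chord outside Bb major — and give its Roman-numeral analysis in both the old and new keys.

Chords diatonic to Bb major: Bb, Cm, Dm, Eb, F, Gm, Adim.
Reading the progression, the first chord not in that set is E, so the modulation leaves Bb major there.
The chord immediately before E is F, which is diatonic to both keys: V in Bb major and VI in A minor.

F — V in Bb major, VI in A minor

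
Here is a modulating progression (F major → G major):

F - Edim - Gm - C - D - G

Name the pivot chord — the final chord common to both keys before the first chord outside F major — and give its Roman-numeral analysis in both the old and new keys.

C — V in F major, IV in G major

Chords diatonic to F major: F, Gm, Am, Bb, C, Dm, Edim.
Reading the progression, the first chord not in that set is D, so the modulation leaves F major there.
The chord immediately before D is C, which is diatonic to both keys: V in F major and IV in G major.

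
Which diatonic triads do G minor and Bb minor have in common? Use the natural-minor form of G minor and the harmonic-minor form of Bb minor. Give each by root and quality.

Adim, F

Triads in G minor (natural minor): Gm (i), Adim (ii°), Bb (III), Cm (iv), Dm (v), Eb (VI), F (VII).
Triads in Bb minor (harmonic minor): Bbm (i), Cdim (ii°), Dbaug (III+), Ebm (iv), F (V), Gb (VI), Adim (vii°).
Shared triads with their functions: Adim (ii° in G minor, vii° in Bb minor); F (VII in G minor, V in Bb minor).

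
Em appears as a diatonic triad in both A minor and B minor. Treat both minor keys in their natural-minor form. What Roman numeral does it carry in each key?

v in A minor; iv in B minor

The scale of A minor (natural minor) is A B C D E F G; E is degree 5, and the triad built there (E-G-B) is minor, so it is v.
The scale of B minor (natural minor) is B C# D E F# G A; E is degree 4, and the triad built there (E-G-B) is minor, so it is iv.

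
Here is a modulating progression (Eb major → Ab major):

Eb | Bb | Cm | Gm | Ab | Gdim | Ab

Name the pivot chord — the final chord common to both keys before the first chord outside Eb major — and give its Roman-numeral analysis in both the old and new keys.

Ab — IV in Eb major, I in Ab major

Chords diatonic to Eb major: Eb, Fm, Gm, Ab, Bb, Cm, Ddim.
Reading the progression, the first chord not in that set is Gdim, so the modulation leaves Eb major there.
The chord immediately before Gdim is Ab, which is diatonic to both keys: IV in Eb major and I in Ab major.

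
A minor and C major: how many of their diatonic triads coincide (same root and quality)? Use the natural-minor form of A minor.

Diatonic triads of A minor (natural minor): A minor (i), B diminished (ii°), C major (III), D minor (iv), E minor (v), F major (VI), G major (VII).
Diatonic triads of C major: C major (I), D minor (ii), E minor (iii), F major (IV), G major (V), A minor (vi), B diminished (vii°).
Matching root and quality in both lists: A minor, B diminished, C major, D minor, E minor, F major, G major.
That gives 7 common triads.

7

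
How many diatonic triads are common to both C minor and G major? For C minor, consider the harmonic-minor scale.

Diatonic triads of C minor (harmonic minor): Cm (i), Ddim (ii°), Ebaug (III+), Fm (iv), G (V), Ab (VI), Bdim (vii°).
Diatonic triads of G major: G (I), Am (ii), Bm (iii), C (IV), D (V), Em (vi), F#dim (vii°).
Matching root and quality in both lists: G.
That gives 1 common triad.

1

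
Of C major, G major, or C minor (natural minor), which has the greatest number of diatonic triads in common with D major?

G major

Triads of D major: D major (I), E minor (ii), F# minor (iii), G major (IV), A major (V), B minor (vi), C# diminished (vii°).
C major shares 2: Em, G.
G major shares 4: D, Em, G, Bm.
C minor (natural minor) shares 0: none.
The most common triads (4) are shared with G major.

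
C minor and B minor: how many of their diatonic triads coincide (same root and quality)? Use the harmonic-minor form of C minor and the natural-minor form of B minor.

1

Diatonic triads of C minor (harmonic minor): Cm (i), Ddim (ii°), Ebaug (III+), Fm (iv), G (V), Ab (VI), Bdim (vii°).
Diatonic triads of B minor (natural minor): Bm (i), C#dim (ii°), D (III), Em (iv), F#m (v), G (VI), A (VII).
Matching root and quality in both lists: G.
That gives 1 common triad.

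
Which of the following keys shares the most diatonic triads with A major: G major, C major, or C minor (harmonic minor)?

Triads of A major: A (I), Bm (ii), C#m (iii), D (IV), E (V), F#m (vi), G#dim (vii°).
G major shares 2: Bm, D.
C major shares 0: none.
C minor (harmonic minor) shares 0: none.
The most common triads (2) are shared with G major.

G major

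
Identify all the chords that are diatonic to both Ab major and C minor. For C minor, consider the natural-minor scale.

Triads in Ab major: Ab (I), Bbm (ii), Cm (iii), Db (IV), Eb (V), Fm (vi), Gdim (vii°).
Triads in C minor (natural minor): Cm (i), Ddim (ii°), Eb (III), Fm (iv), Gm (v), Ab (VI), Bb (VII).
Shared triads with their functions: Ab (I in Ab major, VI in C minor); Cm (iii in Ab major, i in C minor); Eb (V in Ab major, III in C minor); Fm (vi in Ab major, iv in C minor).

Ab, Cm, Eb, Fm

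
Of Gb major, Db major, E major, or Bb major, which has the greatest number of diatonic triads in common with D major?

Triads of D major: D major (I), E minor (ii), F# minor (iii), G major (IV), A major (V), B minor (vi), C# diminished (vii°).
Gb major shares 0: none.
Db major shares 0: none.
E major shares 2: F#m, A.
Bb major shares 0: none.
The most common triads (2) are shared with E major.

E major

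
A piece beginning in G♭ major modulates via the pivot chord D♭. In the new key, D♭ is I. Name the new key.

D♭ major

The numeral I denotes a major triad on scale degree 1. With D♭ on degree 1, the tonic of the new key is D♭.
Degree 1 carries a major triad in major keys, so the destination is D♭ major.
Check: the diatonic triads of D♭ major are D♭ (I), E♭m (ii), Fm (iii), G♭ (IV), A♭ (V), B♭m (vi), Cdim (vii°) — D♭ is indeed I.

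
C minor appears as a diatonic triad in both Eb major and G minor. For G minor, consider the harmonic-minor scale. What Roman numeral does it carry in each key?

The scale of Eb major is Eb F G Ab Bb C D; C is degree 6, and the triad built there (C-Eb-G) is minor, so it is vi.
The scale of G minor (harmonic minor) is G A Bb C D Eb F#; C is degree 4, and the triad built there (C-Eb-G) is minor, so it is iv.

vi in Eb major; iv in G minor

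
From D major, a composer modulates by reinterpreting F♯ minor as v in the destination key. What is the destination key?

B minor

The numeral v denotes a minor triad on scale degree 5. With F♯ on degree 5, the tonic of the new key is B.
Degree 5 carries a minor triad in natural-minor keys, so the destination is B minor.
Check: the diatonic triads of B minor (natural minor) are Bm (i), C♯dim (ii°), D (III), Em (iv), F♯m (v), G (VI), A (VII) — F♯ minor is indeed v.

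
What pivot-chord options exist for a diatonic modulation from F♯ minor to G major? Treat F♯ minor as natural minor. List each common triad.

Bm, D

Triads in F♯ minor (natural minor): F♯ minor (i), G♯ diminished (ii°), A major (III), B minor (iv), C♯ minor (v), D major (VI), E major (VII).
Triads in G major: G major (I), A minor (ii), B minor (iii), C major (IV), D major (V), E minor (vi), F♯ diminished (vii°).
Shared triads with their functions: B minor (iv in F♯ minor, iii in G major); D major (VI in F♯ minor, V in G major).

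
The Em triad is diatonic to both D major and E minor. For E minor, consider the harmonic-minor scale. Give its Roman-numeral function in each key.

The scale of D major is D E F# G A B C#; E is degree 2, and the triad built there (E-G-B) is minor, so it is ii.
The scale of E minor (harmonic minor) is E F# G A B C D#; E is degree 1, and the triad built there (E-G-B) is minor, so it is i.

ii in D major; i in E minor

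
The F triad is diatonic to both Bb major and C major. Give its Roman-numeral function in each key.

The scale of Bb major is Bb C D Eb F G A; F is degree 5, and the triad built there (F-A-C) is major, so it is V.
The scale of C major is C D E F G A B; F is degree 4, and the triad built there (F-A-C) is major, so it is IV.

V in Bb major; IV in C major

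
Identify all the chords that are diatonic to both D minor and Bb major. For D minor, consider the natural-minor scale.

Triads in D minor (natural minor): D minor (i), E diminished (ii°), F major (III), G minor (iv), A minor (v), Bb major (VI), C major (VII).
Triads in Bb major: Bb major (I), C minor (ii), D minor (iii), Eb major (IV), F major (V), G minor (vi), A diminished (vii°).
Shared triads with their functions: D minor (i in D minor, iii in Bb major); F major (III in D minor, V in Bb major); G minor (iv in D minor, vi in Bb major); Bb major (VI in D minor, I in Bb major).

Dm, F, Gm, Bb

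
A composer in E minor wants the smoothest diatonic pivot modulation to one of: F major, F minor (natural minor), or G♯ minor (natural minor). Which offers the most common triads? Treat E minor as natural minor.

Triads of E minor (natural minor): E minor (i), F♯ diminished (ii°), G major (III), A minor (iv), B minor (v), C major (VI), D major (VII).
F major shares 2: Am, C.
F minor (natural minor) shares 0: none.
G♯ minor (natural minor) shares 0: none.
The most common triads (2) are shared with F major.

F major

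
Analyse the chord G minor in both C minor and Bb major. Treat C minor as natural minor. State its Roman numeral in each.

v in C minor; vi in Bb major

The scale of C minor (natural minor) is C D Eb F G Ab Bb; G is degree 5, and the triad built there (G-Bb-D) is minor, so it is v.
The scale of Bb major is Bb C D Eb F G A; G is degree 6, and the triad built there (G-Bb-D) is minor, so it is vi.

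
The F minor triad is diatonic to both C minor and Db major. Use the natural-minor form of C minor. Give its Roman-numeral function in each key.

The scale of C minor (natural minor) is C D Eb F G Ab Bb; F is degree 4, and the triad built there (F-Ab-C) is minor, so it is iv.
The scale of Db major is Db Eb F Gb Ab Bb C; F is degree 3, and the triad built there (F-Ab-C) is minor, so it is iii.

iv in C minor; iii in Db major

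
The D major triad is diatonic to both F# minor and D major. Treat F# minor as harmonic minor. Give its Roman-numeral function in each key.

The scale of F# minor (harmonic minor) is F# G# A B C# D E#; D is degree 6, and the triad built there (D-F#-A) is major, so it is VI.
The scale of D major is D E F# G A B C#; D is degree 1, and the triad built there (D-F#-A) is major, so it is I.

VI in F# minor; I in D major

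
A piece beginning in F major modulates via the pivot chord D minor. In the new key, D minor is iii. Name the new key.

Bb major

The numeral iii denotes a minor triad on scale degree 3. With D on degree 3, the tonic of the new key is Bb.
Degree 3 carries a minor triad in major keys, so the destination is Bb major.
Check: the diatonic triads of Bb major are Bb (I), Cm (ii), Dm (iii), Eb (IV), F (V), Gm (vi), Adim (vii°) — D minor is indeed iii.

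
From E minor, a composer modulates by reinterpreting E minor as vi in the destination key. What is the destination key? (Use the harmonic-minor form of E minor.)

The numeral vi denotes a minor triad on scale degree 6. With E on degree 6, the tonic of the new key is G.
Degree 6 carries a minor triad in major keys, so the destination is G major.
Check: the diatonic triads of G major are G (I), Am (ii), Bm (iii), C (IV), D (V), Em (vi), F#dim (vii°) — E minor is indeed vi.

G major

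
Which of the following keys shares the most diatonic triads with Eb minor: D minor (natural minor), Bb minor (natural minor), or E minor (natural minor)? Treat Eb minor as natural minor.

Bb minor

Triads of Eb minor (natural minor): Ebm (i), Fdim (ii°), Gb (III), Abm (iv), Bbm (v), Cb (VI), Db (VII).
D minor (natural minor) shares 0: none.
Bb minor (natural minor) shares 4: Ebm, Gb, Bbm, Db.
E minor (natural minor) shares 0: none.
The most common triads (4) are shared with Bb minor.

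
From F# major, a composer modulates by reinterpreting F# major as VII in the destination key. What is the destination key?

The numeral VII denotes a major triad on scale degree 7. With F# on degree 7, the tonic of the new key is G#.
Degree 7 carries a major triad in natural-minor keys, so the destination is G# minor.
Check: the diatonic triads of G# minor (natural minor) are G#m (i), A#dim (ii°), B (III), C#m (iv), D#m (v), E (VI), F# (VII) — F# major is indeed VII.

G# minor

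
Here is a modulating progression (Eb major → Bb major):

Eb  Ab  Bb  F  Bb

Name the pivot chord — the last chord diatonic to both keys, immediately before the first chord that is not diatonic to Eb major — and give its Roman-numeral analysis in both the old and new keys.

Chords diatonic to Eb major: Eb, Fm, Gm, Ab, Bb, Cm, Ddim.
Reading the progression, the first chord not in that set is F, so the modulation leaves Eb major there.
The chord immediately before F is Bb, which is diatonic to both keys: V in Eb major and I in Bb major.

Bb — V in Eb major, I in Bb major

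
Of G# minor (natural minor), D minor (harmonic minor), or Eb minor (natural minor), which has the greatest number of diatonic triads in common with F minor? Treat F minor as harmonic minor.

Eb minor

Triads of F minor (harmonic minor): Fm (i), Gdim (ii°), Abaug (III+), Bbm (iv), C (V), Db (VI), Edim (vii°).
G# minor (natural minor) shares 0: none.
D minor (harmonic minor) shares 1: Edim.
Eb minor (natural minor) shares 2: Bbm, Db.
The most common triads (2) are shared with Eb minor.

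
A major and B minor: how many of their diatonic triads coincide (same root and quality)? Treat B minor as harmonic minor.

Diatonic triads of A major: A (I), Bm (ii), C#m (iii), D (IV), E (V), F#m (vi), G#dim (vii°).
Diatonic triads of B minor (harmonic minor): Bm (i), C#dim (ii°), Daug (III+), Em (iv), F# (V), G (VI), A#dim (vii°).
Matching root and quality in both lists: Bm.
That gives 1 common triad.

1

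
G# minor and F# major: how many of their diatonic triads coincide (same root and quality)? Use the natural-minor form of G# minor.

Diatonic triads of G# minor (natural minor): G#m (i), A#dim (ii°), B (III), C#m (iv), D#m (v), E (VI), F# (VII).
Diatonic triads of F# major: F# (I), G#m (ii), A#m (iii), B (IV), C# (V), D#m (vi), E#dim (vii°).
Matching root and quality in both lists: G#m, B, D#m, F#.
That gives 4 common triads.

4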